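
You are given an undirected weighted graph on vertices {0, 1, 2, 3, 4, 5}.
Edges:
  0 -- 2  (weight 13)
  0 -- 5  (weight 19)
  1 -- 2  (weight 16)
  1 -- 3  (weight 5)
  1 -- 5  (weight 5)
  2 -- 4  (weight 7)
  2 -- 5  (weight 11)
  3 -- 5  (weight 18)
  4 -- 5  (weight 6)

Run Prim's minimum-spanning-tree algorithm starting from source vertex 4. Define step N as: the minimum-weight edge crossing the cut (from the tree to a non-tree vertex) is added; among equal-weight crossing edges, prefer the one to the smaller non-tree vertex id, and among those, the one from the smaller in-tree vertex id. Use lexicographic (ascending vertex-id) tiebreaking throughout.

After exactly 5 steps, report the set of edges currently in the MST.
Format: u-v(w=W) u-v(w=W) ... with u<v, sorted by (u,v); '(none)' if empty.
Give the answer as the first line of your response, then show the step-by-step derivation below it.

0-2(w=13) 1-3(w=5) 1-5(w=5) 2-4(w=7) 4-5(w=6)

step 1: add edge 4-5 (w=6); MST = {4-5(w=6)}
step 2: add edge 1-5 (w=5); MST = {1-5(w=5) 4-5(w=6)}
step 3: add edge 1-3 (w=5); MST = {1-3(w=5) 1-5(w=5) 4-5(w=6)}
step 4: add edge 2-4 (w=7); MST = {1-3(w=5) 1-5(w=5) 2-4(w=7) 4-5(w=6)}
step 5: add edge 0-2 (w=13); MST = {0-2(w=13) 1-3(w=5) 1-5(w=5) 2-4(w=7) 4-5(w=6)}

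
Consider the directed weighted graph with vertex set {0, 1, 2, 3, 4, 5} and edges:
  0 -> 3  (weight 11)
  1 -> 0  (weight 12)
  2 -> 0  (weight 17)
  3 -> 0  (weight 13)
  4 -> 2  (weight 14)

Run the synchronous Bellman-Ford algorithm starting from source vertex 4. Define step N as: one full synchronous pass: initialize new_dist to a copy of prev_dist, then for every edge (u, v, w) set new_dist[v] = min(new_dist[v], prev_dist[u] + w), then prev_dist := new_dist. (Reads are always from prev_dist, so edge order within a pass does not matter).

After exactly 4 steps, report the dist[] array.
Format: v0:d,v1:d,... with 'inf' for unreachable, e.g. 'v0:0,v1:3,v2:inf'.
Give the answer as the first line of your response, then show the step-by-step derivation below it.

v0:31,v1:inf,v2:14,v3:42,v4:0,v5:inf

step 1: dist = v0:inf,v1:inf,v2:14,v3:inf,v4:0,v5:inf
step 2: dist = v0:31,v1:inf,v2:14,v3:inf,v4:0,v5:inf
step 3: dist = v0:31,v1:inf,v2:14,v3:42,v4:0,v5:inf
step 4: dist = v0:31,v1:inf,v2:14,v3:42,v4:0,v5:inf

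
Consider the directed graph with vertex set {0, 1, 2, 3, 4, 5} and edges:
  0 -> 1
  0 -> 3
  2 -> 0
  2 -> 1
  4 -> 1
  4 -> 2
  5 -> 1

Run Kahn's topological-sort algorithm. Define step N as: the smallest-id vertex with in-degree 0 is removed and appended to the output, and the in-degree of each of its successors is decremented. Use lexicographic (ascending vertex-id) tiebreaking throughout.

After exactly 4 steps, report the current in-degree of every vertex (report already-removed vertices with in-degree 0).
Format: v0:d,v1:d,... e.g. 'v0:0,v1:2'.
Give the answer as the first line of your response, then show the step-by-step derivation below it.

v0:0,v1:1,v2:0,v3:0,v4:0,v5:0

step 1: output 4; order=[4]; indeg=(1,3,0,1,0,0)
step 2: output 2; order=[4,2]; indeg=(0,2,0,1,0,0)
step 3: output 0; order=[4,2,0]; indeg=(0,1,0,0,0,0)
step 4: output 3; order=[4,2,0,3]; indeg=(0,1,0,0,0,0)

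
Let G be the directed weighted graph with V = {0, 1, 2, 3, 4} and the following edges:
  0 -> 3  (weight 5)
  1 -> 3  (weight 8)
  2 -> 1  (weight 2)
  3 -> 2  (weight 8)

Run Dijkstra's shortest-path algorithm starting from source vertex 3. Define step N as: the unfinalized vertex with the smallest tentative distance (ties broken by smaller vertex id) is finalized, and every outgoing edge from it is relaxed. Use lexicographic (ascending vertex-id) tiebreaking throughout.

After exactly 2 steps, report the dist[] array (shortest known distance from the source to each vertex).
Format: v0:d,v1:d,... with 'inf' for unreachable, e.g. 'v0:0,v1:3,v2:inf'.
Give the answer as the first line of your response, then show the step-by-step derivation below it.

v0:inf,v1:10,v2:8,v3:0,v4:inf

step 1: dist = v0:inf,v1:inf,v2:8,v3:0,v4:inf
step 2: dist = v0:inf,v1:10,v2:8,v3:0,v4:inf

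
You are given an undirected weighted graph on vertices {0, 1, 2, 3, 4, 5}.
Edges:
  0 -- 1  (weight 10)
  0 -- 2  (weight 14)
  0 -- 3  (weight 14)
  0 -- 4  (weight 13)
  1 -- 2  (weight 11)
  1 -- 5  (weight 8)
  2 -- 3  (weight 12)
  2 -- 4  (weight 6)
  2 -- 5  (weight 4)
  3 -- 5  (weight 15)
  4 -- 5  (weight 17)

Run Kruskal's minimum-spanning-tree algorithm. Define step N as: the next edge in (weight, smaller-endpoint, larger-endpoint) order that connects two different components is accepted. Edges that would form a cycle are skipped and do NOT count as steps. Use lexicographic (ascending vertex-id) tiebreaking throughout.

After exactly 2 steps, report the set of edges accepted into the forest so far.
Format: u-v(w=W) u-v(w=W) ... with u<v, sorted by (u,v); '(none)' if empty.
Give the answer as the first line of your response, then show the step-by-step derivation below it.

2-4(w=6) 2-5(w=4)

step 1: add edge 2-5 (w=4); MST = {2-5(w=4)}
step 2: add edge 2-4 (w=6); MST = {2-4(w=6) 2-5(w=4)}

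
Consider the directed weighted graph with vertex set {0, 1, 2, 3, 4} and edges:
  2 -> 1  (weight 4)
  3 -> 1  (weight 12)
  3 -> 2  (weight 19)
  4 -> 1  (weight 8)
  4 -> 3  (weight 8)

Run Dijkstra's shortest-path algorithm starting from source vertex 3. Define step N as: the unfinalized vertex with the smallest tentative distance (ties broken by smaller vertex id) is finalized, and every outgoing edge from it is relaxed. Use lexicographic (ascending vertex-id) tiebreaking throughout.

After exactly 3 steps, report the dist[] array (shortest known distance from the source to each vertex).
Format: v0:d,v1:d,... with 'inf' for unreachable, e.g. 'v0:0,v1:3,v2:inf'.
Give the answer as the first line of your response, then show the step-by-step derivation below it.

v0:inf,v1:12,v2:19,v3:0,v4:inf

step 1: dist = v0:inf,v1:12,v2:19,v3:0,v4:inf
step 2: dist = v0:inf,v1:12,v2:19,v3:0,v4:inf
step 3: dist = v0:inf,v1:12,v2:19,v3:0,v4:inf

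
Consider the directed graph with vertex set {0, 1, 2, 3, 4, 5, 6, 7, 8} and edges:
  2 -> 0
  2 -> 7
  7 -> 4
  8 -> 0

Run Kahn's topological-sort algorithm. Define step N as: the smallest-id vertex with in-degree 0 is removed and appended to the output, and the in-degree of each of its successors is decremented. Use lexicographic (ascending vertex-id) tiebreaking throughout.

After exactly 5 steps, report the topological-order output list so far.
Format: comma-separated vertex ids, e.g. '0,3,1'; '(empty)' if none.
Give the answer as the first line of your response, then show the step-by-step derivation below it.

1,2,3,5,6

step 1: output 1; order=[1]; indeg=(2,0,0,0,1,0,0,1,0)
step 2: output 2; order=[1,2]; indeg=(1,0,0,0,1,0,0,0,0)
step 3: output 3; order=[1,2,3]; indeg=(1,0,0,0,1,0,0,0,0)
step 4: output 5; order=[1,2,3,5]; indeg=(1,0,0,0,1,0,0,0,0)
step 5: output 6; order=[1,2,3,5,6]; indeg=(1,0,0,0,1,0,0,0,0)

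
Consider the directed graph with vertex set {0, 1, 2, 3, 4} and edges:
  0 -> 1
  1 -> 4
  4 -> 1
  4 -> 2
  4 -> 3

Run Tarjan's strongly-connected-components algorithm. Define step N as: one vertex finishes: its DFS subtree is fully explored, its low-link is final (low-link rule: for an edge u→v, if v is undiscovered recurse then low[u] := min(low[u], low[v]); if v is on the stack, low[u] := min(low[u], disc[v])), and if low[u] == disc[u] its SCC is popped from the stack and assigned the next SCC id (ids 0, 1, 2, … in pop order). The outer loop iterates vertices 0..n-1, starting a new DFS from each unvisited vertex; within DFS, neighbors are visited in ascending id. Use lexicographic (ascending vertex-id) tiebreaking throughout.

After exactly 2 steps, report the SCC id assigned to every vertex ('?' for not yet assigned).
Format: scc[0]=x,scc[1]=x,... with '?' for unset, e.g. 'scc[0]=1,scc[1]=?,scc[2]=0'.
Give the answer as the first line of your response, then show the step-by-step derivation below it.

scc[0]=?,scc[1]=?,scc[2]=0,scc[3]=1,scc[4]=?

step 1: low=(low[0]=0,low[1]=1,low[2]=3,low[3]=?,low[4]=1); scc=(scc[0]=?,scc[1]=?,scc[2]=0,scc[3]=?,scc[4]=?)
step 2: low=(low[0]=0,low[1]=1,low[2]=3,low[3]=4,low[4]=1); scc=(scc[0]=?,scc[1]=?,scc[2]=0,scc[3]=1,scc[4]=?)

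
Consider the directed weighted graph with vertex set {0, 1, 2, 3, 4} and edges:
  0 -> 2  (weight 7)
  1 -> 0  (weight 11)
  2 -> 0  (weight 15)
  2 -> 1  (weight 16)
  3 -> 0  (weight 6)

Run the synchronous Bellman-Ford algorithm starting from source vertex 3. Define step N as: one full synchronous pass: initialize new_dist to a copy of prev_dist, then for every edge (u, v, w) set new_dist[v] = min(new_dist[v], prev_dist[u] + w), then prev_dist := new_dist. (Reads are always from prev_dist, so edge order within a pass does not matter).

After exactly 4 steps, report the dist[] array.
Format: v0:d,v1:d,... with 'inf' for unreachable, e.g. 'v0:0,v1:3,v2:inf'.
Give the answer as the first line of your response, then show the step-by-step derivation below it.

v0:6,v1:29,v2:13,v3:0,v4:inf

step 1: dist = v0:6,v1:inf,v2:inf,v3:0,v4:inf
step 2: dist = v0:6,v1:inf,v2:13,v3:0,v4:inf
step 3: dist = v0:6,v1:29,v2:13,v3:0,v4:inf
step 4: dist = v0:6,v1:29,v2:13,v3:0,v4:inf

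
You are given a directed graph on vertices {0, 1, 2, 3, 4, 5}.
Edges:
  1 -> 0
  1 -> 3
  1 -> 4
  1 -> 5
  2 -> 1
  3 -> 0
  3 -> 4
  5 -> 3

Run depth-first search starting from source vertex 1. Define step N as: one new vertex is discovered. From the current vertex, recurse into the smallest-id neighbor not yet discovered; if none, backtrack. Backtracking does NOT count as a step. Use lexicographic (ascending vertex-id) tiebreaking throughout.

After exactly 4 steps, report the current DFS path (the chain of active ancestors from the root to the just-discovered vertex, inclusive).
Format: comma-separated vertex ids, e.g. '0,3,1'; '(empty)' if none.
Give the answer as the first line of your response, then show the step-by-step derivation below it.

1,3,4

step 1: discover 1; path=1; order=1
step 2: discover 0; path=1>0; order=1,0
step 3: discover 3; path=1>3; order=1,0,3
step 4: discover 4; path=1>3>4; order=1,0,3,4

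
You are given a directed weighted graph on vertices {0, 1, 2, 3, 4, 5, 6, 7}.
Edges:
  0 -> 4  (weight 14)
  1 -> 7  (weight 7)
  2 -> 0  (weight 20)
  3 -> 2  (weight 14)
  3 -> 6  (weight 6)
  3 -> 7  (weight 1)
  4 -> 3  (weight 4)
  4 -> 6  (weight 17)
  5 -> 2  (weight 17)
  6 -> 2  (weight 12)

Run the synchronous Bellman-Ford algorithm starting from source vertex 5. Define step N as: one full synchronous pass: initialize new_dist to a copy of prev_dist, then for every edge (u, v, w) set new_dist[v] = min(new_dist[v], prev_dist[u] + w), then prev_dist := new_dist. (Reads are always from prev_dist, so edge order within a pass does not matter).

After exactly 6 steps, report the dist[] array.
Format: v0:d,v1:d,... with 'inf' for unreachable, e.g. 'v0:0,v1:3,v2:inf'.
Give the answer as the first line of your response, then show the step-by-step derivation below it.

v0:37,v1:inf,v2:17,v3:55,v4:51,v5:0,v6:61,v7:56

step 1: dist = v0:inf,v1:inf,v2:17,v3:inf,v4:inf,v5:0,v6:inf,v7:inf
step 2: dist = v0:37,v1:inf,v2:17,v3:inf,v4:inf,v5:0,v6:inf,v7:inf
step 3: dist = v0:37,v1:inf,v2:17,v3:inf,v4:51,v5:0,v6:inf,v7:inf
step 4: dist = v0:37,v1:inf,v2:17,v3:55,v4:51,v5:0,v6:68,v7:inf
step 5: dist = v0:37,v1:inf,v2:17,v3:55,v4:51,v5:0,v6:61,v7:56
step 6: dist = v0:37,v1:inf,v2:17,v3:55,v4:51,v5:0,v6:61,v7:56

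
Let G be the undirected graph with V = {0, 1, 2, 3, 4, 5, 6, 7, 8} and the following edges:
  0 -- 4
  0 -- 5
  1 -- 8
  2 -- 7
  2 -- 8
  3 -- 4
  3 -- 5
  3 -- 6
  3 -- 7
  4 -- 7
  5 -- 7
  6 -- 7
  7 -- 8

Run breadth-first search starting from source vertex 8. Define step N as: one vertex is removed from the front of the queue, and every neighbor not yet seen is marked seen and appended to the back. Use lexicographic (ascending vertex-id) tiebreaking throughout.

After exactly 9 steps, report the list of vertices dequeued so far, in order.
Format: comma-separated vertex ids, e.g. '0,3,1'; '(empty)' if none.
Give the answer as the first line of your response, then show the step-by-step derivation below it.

8,1,2,7,3,4,5,6,0

step 1: dequeue 8; queue=[1,2,7]; order=8
step 2: dequeue 1; queue=[2,7]; order=8,1
step 3: dequeue 2; queue=[7]; order=8,1,2
step 4: dequeue 7; queue=[3,4,5,6]; order=8,1,2,7
step 5: dequeue 3; queue=[4,5,6]; order=8,1,2,7,3
step 6: dequeue 4; queue=[5,6,0]; order=8,1,2,7,3,4
step 7: dequeue 5; queue=[6,0]; order=8,1,2,7,3,4,5
step 8: dequeue 6; queue=[0]; order=8,1,2,7,3,4,5,6
step 9: dequeue 0; queue=[(empty)]; order=8,1,2,7,3,4,5,6,0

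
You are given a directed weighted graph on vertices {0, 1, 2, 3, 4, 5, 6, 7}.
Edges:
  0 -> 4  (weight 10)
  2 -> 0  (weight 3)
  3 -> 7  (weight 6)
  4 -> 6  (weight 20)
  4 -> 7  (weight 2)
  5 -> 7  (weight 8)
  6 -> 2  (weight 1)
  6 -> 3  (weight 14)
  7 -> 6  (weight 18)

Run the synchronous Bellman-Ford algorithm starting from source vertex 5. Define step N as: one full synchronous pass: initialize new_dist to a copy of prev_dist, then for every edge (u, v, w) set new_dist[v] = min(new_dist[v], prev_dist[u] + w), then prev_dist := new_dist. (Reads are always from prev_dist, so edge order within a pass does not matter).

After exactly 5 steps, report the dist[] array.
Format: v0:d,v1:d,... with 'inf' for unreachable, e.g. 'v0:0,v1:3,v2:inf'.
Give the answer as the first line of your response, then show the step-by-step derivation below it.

v0:30,v1:inf,v2:27,v3:40,v4:40,v5:0,v6:26,v7:8

step 1: dist = v0:inf,v1:inf,v2:inf,v3:inf,v4:inf,v5:0,v6:inf,v7:8
step 2: dist = v0:inf,v1:inf,v2:inf,v3:inf,v4:inf,v5:0,v6:26,v7:8
step 3: dist = v0:inf,v1:inf,v2:27,v3:40,v4:inf,v5:0,v6:26,v7:8
step 4: dist = v0:30,v1:inf,v2:27,v3:40,v4:inf,v5:0,v6:26,v7:8
step 5: dist = v0:30,v1:inf,v2:27,v3:40,v4:40,v5:0,v6:26,v7:8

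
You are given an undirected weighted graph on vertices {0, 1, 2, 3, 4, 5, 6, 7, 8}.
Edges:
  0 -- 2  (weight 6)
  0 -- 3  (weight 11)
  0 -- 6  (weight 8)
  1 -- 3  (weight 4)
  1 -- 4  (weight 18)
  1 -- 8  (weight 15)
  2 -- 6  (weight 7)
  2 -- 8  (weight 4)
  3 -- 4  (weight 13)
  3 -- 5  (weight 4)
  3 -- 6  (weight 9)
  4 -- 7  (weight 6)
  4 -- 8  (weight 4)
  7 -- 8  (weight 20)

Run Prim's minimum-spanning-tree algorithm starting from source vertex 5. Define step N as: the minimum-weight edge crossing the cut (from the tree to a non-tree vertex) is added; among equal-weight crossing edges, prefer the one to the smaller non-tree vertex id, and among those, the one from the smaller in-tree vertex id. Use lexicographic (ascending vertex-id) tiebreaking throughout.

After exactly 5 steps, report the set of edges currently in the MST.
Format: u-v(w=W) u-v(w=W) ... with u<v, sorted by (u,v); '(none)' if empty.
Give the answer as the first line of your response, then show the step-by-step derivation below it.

1-3(w=4) 2-6(w=7) 2-8(w=4) 3-5(w=4) 3-6(w=9)

step 1: add edge 3-5 (w=4); MST = {3-5(w=4)}
step 2: add edge 1-3 (w=4); MST = {1-3(w=4) 3-5(w=4)}
step 3: add edge 3-6 (w=9); MST = {1-3(w=4) 3-5(w=4) 3-6(w=9)}
step 4: add edge 2-6 (w=7); MST = {1-3(w=4) 2-6(w=7) 3-5(w=4) 3-6(w=9)}
step 5: add edge 2-8 (w=4); MST = {1-3(w=4) 2-6(w=7) 2-8(w=4) 3-5(w=4) 3-6(w=9)}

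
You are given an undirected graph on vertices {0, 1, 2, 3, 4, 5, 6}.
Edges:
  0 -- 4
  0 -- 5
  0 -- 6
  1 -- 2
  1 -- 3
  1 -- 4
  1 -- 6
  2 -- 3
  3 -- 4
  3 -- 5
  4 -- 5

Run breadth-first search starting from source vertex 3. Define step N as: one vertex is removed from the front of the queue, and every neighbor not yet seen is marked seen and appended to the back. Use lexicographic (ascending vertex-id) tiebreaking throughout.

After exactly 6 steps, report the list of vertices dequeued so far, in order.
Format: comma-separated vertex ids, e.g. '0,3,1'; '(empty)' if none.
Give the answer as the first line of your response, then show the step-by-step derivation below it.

3,1,2,4,5,6

step 1: dequeue 3; queue=[1,2,4,5]; order=3
step 2: dequeue 1; queue=[2,4,5,6]; order=3,1
step 3: dequeue 2; queue=[4,5,6]; order=3,1,2
step 4: dequeue 4; queue=[5,6,0]; order=3,1,2,4
step 5: dequeue 5; queue=[6,0]; order=3,1,2,4,5
step 6: dequeue 6; queue=[0]; order=3,1,2,4,5,6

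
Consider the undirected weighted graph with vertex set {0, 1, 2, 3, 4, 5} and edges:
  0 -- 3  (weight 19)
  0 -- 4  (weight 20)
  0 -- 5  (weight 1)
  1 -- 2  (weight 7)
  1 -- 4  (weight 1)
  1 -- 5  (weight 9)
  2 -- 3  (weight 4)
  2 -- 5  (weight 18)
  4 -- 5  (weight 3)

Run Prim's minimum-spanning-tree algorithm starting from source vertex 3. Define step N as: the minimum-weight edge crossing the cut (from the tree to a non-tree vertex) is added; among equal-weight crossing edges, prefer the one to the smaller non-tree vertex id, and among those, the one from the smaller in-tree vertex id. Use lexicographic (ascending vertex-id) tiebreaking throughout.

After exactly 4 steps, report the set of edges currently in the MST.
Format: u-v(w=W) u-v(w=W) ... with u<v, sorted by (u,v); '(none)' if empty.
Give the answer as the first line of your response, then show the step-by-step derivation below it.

1-2(w=7) 1-4(w=1) 2-3(w=4) 4-5(w=3)

step 1: add edge 2-3 (w=4); MST = {2-3(w=4)}
step 2: add edge 1-2 (w=7); MST = {1-2(w=7) 2-3(w=4)}
step 3: add edge 1-4 (w=1); MST = {1-2(w=7) 1-4(w=1) 2-3(w=4)}
step 4: add edge 4-5 (w=3); MST = {1-2(w=7) 1-4(w=1) 2-3(w=4) 4-5(w=3)}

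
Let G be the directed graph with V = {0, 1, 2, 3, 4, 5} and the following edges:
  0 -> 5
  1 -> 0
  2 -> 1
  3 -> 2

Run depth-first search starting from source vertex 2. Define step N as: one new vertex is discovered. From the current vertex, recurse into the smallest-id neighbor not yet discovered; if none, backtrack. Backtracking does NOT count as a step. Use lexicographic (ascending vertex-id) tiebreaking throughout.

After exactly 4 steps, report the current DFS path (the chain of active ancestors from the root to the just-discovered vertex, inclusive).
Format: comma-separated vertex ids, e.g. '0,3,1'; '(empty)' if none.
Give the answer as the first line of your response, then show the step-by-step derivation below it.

2,1,0,5

step 1: discover 2; path=2; order=2
step 2: discover 1; path=2>1; order=2,1
step 3: discover 0; path=2>1>0; order=2,1,0
step 4: discover 5; path=2>1>0>5; order=2,1,0,5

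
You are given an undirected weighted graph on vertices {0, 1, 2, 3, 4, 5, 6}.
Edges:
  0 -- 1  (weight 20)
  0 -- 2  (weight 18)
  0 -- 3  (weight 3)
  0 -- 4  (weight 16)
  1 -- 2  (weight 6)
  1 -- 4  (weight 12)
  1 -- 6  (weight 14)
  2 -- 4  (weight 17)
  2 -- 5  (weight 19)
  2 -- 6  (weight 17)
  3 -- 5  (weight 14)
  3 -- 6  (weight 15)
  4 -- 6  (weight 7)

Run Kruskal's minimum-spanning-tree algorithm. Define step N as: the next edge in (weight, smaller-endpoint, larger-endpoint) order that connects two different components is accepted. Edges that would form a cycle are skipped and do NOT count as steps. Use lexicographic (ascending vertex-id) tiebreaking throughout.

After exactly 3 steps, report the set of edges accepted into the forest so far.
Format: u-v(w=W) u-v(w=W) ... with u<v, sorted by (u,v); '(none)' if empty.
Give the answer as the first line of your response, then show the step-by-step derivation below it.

0-3(w=3) 1-2(w=6) 4-6(w=7)

step 1: add edge 0-3 (w=3); MST = {0-3(w=3)}
step 2: add edge 1-2 (w=6); MST = {0-3(w=3) 1-2(w=6)}
step 3: add edge 4-6 (w=7); MST = {0-3(w=3) 1-2(w=6) 4-6(w=7)}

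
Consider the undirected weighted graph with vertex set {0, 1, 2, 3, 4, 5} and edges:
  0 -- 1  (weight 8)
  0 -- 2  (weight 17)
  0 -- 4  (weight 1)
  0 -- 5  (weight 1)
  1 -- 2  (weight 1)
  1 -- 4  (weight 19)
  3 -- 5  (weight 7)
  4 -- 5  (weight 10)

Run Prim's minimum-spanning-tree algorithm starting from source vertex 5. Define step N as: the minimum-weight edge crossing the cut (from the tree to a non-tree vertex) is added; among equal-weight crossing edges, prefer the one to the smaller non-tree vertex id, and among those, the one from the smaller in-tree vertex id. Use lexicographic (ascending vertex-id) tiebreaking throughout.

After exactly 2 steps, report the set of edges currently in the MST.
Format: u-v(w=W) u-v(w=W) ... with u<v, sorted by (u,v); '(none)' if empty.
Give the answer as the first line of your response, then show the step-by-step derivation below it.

0-4(w=1) 0-5(w=1)

step 1: add edge 0-5 (w=1); MST = {0-5(w=1)}
step 2: add edge 0-4 (w=1); MST = {0-4(w=1) 0-5(w=1)}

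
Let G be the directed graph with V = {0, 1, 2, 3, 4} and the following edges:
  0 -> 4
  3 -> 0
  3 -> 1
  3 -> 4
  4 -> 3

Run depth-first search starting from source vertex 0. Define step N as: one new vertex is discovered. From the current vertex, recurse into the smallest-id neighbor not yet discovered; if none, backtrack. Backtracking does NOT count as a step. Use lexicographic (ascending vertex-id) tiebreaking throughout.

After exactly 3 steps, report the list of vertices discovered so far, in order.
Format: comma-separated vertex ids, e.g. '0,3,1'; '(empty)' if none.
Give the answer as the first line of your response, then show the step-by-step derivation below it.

0,4,3

step 1: discover 0; path=0; order=0
step 2: discover 4; path=0>4; order=0,4
step 3: discover 3; path=0>4>3; order=0,4,3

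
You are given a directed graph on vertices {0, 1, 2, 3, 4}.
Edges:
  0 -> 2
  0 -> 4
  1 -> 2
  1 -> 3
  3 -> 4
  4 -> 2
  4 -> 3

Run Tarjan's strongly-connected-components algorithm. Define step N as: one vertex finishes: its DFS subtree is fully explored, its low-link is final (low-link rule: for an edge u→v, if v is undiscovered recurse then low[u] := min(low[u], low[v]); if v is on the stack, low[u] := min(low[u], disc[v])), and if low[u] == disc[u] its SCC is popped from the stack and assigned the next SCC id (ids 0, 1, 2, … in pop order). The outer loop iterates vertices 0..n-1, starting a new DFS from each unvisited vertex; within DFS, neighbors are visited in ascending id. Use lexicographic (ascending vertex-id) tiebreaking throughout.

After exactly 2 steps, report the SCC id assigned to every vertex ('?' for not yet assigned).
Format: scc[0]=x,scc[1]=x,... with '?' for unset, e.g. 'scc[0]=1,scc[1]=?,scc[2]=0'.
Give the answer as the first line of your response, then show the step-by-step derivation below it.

scc[0]=?,scc[1]=?,scc[2]=0,scc[3]=?,scc[4]=?

step 1: low=(low[0]=0,low[1]=?,low[2]=1,low[3]=?,low[4]=?); scc=(scc[0]=?,scc[1]=?,scc[2]=0,scc[3]=?,scc[4]=?)
step 2: low=(low[0]=0,low[1]=?,low[2]=1,low[3]=2,low[4]=2); scc=(scc[0]=?,scc[1]=?,scc[2]=0,scc[3]=?,scc[4]=?)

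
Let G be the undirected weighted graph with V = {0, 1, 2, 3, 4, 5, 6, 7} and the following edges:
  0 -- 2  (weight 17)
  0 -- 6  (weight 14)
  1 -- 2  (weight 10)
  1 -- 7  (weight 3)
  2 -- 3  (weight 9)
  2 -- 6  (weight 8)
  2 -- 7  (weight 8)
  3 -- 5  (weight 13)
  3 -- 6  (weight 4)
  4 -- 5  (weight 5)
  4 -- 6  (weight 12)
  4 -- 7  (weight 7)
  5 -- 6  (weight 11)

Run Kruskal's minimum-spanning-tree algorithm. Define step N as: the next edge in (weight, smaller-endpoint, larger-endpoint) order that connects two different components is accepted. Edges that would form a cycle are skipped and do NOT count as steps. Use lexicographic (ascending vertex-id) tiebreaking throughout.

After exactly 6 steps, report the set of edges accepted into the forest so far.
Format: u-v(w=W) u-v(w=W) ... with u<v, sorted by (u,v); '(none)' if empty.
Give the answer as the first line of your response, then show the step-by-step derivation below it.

1-7(w=3) 2-6(w=8) 2-7(w=8) 3-6(w=4) 4-5(w=5) 4-7(w=7)

step 1: add edge 1-7 (w=3); MST = {1-7(w=3)}
step 2: add edge 3-6 (w=4); MST = {1-7(w=3) 3-6(w=4)}
step 3: add edge 4-5 (w=5); MST = {1-7(w=3) 3-6(w=4) 4-5(w=5)}
step 4: add edge 4-7 (w=7); MST = {1-7(w=3) 3-6(w=4) 4-5(w=5) 4-7(w=7)}
step 5: add edge 2-6 (w=8); MST = {1-7(w=3) 2-6(w=8) 3-6(w=4) 4-5(w=5) 4-7(w=7)}
step 6: add edge 2-7 (w=8); MST = {1-7(w=3) 2-6(w=8) 2-7(w=8) 3-6(w=4) 4-5(w=5) 4-7(w=7)}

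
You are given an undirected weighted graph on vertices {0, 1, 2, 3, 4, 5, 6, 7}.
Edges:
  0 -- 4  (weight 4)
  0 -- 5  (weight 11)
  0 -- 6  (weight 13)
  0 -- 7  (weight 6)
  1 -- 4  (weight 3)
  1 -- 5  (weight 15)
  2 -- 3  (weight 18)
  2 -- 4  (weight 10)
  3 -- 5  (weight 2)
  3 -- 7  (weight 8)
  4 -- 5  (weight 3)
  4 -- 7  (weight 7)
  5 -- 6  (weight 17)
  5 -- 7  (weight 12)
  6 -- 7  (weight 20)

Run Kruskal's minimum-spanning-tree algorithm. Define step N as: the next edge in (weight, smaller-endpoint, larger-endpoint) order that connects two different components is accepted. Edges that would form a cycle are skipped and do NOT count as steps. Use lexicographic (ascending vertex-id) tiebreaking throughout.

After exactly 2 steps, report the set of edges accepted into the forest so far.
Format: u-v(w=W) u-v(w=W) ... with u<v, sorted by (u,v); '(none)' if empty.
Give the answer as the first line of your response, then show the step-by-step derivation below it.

1-4(w=3) 3-5(w=2)

step 1: add edge 3-5 (w=2); MST = {3-5(w=2)}
step 2: add edge 1-4 (w=3); MST = {1-4(w=3) 3-5(w=2)}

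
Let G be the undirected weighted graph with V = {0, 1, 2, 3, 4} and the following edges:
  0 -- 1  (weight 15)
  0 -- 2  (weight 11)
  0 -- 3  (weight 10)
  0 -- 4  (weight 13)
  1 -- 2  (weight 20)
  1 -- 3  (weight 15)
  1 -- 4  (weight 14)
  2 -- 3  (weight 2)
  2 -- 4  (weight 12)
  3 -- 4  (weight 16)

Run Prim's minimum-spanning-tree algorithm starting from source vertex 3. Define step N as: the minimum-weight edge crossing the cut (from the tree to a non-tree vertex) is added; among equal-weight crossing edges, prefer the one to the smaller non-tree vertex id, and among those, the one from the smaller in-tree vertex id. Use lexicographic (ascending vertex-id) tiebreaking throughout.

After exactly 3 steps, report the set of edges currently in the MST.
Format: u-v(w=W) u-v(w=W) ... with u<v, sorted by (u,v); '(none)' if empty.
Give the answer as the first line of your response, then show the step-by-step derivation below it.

0-3(w=10) 2-3(w=2) 2-4(w=12)

step 1: add edge 2-3 (w=2); MST = {2-3(w=2)}
step 2: add edge 0-3 (w=10); MST = {0-3(w=10) 2-3(w=2)}
step 3: add edge 2-4 (w=12); MST = {0-3(w=10) 2-3(w=2) 2-4(w=12)}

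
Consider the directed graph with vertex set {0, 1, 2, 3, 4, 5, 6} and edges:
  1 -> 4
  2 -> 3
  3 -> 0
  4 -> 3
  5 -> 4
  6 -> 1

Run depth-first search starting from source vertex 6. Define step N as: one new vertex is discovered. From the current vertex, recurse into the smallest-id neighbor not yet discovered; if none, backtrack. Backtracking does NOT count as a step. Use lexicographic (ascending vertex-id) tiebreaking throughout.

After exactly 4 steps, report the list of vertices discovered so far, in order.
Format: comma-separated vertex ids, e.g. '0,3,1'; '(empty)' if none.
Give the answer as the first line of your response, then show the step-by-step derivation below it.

6,1,4,3

step 1: discover 6; path=6; order=6
step 2: discover 1; path=6>1; order=6,1
step 3: discover 4; path=6>1>4; order=6,1,4
step 4: discover 3; path=6>1>4>3; order=6,1,4,3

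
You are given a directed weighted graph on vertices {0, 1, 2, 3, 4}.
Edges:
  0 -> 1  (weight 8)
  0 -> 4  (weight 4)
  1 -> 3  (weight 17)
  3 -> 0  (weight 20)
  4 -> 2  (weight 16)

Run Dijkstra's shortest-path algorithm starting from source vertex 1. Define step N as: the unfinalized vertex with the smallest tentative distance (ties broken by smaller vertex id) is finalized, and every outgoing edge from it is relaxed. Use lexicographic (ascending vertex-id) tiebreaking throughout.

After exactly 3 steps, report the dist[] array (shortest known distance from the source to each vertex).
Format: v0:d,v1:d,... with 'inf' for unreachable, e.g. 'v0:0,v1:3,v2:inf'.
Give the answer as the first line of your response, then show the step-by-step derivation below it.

v0:37,v1:0,v2:inf,v3:17,v4:41

step 1: dist = v0:inf,v1:0,v2:inf,v3:17,v4:inf
step 2: dist = v0:37,v1:0,v2:inf,v3:17,v4:inf
step 3: dist = v0:37,v1:0,v2:inf,v3:17,v4:41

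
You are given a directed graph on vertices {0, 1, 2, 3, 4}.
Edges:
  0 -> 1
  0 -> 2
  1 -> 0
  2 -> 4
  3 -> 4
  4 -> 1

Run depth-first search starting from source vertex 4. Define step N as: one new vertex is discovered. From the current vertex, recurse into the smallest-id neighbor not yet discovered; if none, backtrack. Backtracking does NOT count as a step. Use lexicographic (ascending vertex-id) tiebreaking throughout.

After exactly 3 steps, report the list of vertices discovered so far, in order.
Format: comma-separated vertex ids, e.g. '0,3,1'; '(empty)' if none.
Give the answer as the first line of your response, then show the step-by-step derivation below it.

4,1,0

step 1: discover 4; path=4; order=4
step 2: discover 1; path=4>1; order=4,1
step 3: discover 0; path=4>1>0; order=4,1,0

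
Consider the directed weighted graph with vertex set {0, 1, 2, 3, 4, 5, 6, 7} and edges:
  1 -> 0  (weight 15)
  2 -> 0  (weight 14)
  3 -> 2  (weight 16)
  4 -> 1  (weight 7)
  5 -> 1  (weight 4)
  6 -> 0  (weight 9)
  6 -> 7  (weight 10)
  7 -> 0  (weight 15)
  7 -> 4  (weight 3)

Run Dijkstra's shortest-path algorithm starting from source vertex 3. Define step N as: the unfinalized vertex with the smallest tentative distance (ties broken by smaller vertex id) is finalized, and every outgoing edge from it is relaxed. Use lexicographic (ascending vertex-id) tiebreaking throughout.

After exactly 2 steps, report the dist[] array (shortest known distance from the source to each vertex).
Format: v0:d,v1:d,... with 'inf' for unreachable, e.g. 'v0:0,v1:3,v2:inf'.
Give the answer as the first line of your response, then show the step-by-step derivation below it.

v0:30,v1:inf,v2:16,v3:0,v4:inf,v5:inf,v6:inf,v7:inf

step 1: dist = v0:inf,v1:inf,v2:16,v3:0,v4:inf,v5:inf,v6:inf,v7:inf
step 2: dist = v0:30,v1:inf,v2:16,v3:0,v4:inf,v5:inf,v6:inf,v7:inf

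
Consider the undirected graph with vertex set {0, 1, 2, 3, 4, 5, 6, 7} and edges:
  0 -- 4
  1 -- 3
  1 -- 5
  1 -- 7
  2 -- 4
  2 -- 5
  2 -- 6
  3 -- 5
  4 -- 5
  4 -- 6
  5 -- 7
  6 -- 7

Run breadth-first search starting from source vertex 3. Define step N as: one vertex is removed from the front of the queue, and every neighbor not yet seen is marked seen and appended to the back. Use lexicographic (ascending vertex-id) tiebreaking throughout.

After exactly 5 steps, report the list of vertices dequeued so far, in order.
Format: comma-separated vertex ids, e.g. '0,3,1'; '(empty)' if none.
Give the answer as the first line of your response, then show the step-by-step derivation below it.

3,1,5,7,2

step 1: dequeue 3; queue=[1,5]; order=3
step 2: dequeue 1; queue=[5,7]; order=3,1
step 3: dequeue 5; queue=[7,2,4]; order=3,1,5
step 4: dequeue 7; queue=[2,4,6]; order=3,1,5,7
step 5: dequeue 2; queue=[4,6]; order=3,1,5,7,2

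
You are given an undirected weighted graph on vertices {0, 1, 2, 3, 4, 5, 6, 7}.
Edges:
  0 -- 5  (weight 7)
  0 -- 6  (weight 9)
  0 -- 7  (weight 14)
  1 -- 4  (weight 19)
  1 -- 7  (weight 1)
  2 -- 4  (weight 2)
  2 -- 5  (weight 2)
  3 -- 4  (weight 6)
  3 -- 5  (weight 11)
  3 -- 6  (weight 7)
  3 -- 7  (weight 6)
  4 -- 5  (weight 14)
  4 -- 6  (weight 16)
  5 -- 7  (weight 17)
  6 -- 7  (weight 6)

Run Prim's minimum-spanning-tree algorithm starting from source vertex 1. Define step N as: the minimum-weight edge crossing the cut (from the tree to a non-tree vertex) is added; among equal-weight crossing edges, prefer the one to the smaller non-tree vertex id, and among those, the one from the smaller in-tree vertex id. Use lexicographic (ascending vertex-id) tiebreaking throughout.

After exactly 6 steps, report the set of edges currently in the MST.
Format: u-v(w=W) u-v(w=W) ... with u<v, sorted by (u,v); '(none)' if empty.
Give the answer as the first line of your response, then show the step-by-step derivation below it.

1-7(w=1) 2-4(w=2) 2-5(w=2) 3-4(w=6) 3-7(w=6) 6-7(w=6)

step 1: add edge 1-7 (w=1); MST = {1-7(w=1)}
step 2: add edge 3-7 (w=6); MST = {1-7(w=1) 3-7(w=6)}
step 3: add edge 3-4 (w=6); MST = {1-7(w=1) 3-4(w=6) 3-7(w=6)}
step 4: add edge 2-4 (w=2); MST = {1-7(w=1) 2-4(w=2) 3-4(w=6) 3-7(w=6)}
step 5: add edge 2-5 (w=2); MST = {1-7(w=1) 2-4(w=2) 2-5(w=2) 3-4(w=6) 3-7(w=6)}
step 6: add edge 6-7 (w=6); MST = {1-7(w=1) 2-4(w=2) 2-5(w=2) 3-4(w=6) 3-7(w=6) 6-7(w=6)}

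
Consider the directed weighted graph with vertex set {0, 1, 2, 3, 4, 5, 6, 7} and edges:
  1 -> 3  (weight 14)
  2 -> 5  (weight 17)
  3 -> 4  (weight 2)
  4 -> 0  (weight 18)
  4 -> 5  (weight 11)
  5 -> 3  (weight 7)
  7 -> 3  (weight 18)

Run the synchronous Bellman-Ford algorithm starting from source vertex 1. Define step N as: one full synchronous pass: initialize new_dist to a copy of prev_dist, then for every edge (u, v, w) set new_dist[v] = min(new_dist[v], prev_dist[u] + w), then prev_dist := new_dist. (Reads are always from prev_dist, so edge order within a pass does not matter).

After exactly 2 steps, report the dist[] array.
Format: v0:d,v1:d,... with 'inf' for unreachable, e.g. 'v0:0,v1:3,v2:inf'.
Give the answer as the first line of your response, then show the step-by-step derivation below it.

v0:inf,v1:0,v2:inf,v3:14,v4:16,v5:inf,v6:inf,v7:inf

step 1: dist = v0:inf,v1:0,v2:inf,v3:14,v4:inf,v5:inf,v6:inf,v7:inf
step 2: dist = v0:inf,v1:0,v2:inf,v3:14,v4:16,v5:inf,v6:inf,v7:inf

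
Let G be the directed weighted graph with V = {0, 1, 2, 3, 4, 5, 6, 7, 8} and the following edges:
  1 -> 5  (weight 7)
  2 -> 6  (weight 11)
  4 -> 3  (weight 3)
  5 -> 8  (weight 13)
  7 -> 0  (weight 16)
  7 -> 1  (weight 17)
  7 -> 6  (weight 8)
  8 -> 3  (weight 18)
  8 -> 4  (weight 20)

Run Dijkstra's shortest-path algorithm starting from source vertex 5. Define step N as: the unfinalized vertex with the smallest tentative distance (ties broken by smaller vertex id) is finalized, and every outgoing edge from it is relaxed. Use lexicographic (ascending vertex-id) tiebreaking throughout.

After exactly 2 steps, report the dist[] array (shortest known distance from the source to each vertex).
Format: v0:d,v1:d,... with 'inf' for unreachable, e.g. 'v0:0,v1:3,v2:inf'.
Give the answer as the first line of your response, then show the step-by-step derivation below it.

v0:inf,v1:inf,v2:inf,v3:31,v4:33,v5:0,v6:inf,v7:inf,v8:13

step 1: dist = v0:inf,v1:inf,v2:inf,v3:inf,v4:inf,v5:0,v6:inf,v7:inf,v8:13
step 2: dist = v0:inf,v1:inf,v2:inf,v3:31,v4:33,v5:0,v6:inf,v7:inf,v8:13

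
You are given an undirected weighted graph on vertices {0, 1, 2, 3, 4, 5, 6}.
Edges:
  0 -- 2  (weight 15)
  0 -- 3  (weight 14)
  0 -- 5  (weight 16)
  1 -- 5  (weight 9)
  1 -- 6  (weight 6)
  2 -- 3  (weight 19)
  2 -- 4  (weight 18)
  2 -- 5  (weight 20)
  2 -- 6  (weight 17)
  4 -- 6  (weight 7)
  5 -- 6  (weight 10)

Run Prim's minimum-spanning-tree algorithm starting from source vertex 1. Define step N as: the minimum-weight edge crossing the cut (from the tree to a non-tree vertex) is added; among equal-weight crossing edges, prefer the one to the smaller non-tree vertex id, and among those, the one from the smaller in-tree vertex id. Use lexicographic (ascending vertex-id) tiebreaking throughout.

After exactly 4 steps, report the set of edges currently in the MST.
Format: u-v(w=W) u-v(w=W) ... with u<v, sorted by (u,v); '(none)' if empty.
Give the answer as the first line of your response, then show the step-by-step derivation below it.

0-5(w=16) 1-5(w=9) 1-6(w=6) 4-6(w=7)

step 1: add edge 1-6 (w=6); MST = {1-6(w=6)}
step 2: add edge 4-6 (w=7); MST = {1-6(w=6) 4-6(w=7)}
step 3: add edge 1-5 (w=9); MST = {1-5(w=9) 1-6(w=6) 4-6(w=7)}
step 4: add edge 0-5 (w=16); MST = {0-5(w=16) 1-5(w=9) 1-6(w=6) 4-6(w=7)}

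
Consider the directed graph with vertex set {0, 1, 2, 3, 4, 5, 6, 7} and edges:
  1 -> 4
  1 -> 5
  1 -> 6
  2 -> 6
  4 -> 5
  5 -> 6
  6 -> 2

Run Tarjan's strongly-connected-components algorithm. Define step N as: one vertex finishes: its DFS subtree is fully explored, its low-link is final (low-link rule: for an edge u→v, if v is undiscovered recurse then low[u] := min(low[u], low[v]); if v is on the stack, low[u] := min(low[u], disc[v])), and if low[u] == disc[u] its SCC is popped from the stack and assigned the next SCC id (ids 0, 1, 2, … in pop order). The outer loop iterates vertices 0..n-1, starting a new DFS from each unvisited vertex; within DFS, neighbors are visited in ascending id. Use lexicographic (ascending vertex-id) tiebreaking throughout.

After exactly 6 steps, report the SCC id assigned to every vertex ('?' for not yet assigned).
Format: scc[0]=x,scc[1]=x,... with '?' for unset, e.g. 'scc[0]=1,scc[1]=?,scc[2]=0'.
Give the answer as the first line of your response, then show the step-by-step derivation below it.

scc[0]=0,scc[1]=4,scc[2]=1,scc[3]=?,scc[4]=3,scc[5]=2,scc[6]=1,scc[7]=?

step 1: low=(low[0]=0,low[1]=?,low[2]=?,low[3]=?,low[4]=?,low[5]=?,low[6]=?,low[7]=?); scc=(scc[0]=0,scc[1]=?,scc[2]=?,scc[3]=?,scc[4]=?,scc[5]=?,scc[6]=?,scc[7]=?)
step 2: low=(low[0]=0,low[1]=1,low[2]=4,low[3]=?,low[4]=2,low[5]=3,low[6]=4,low[7]=?); scc=(scc[0]=0,scc[1]=?,scc[2]=?,scc[3]=?,scc[4]=?,scc[5]=?,scc[6]=?,scc[7]=?)
step 3: low=(low[0]=0,low[1]=1,low[2]=4,low[3]=?,low[4]=2,low[5]=3,low[6]=4,low[7]=?); scc=(scc[0]=0,scc[1]=?,scc[2]=1,scc[3]=?,scc[4]=?,scc[5]=?,scc[6]=1,scc[7]=?)
step 4: low=(low[0]=0,low[1]=1,low[2]=4,low[3]=?,low[4]=2,low[5]=3,low[6]=4,low[7]=?); scc=(scc[0]=0,scc[1]=?,scc[2]=1,scc[3]=?,scc[4]=?,scc[5]=2,scc[6]=1,scc[7]=?)
step 5: low=(low[0]=0,low[1]=1,low[2]=4,low[3]=?,low[4]=2,low[5]=3,low[6]=4,low[7]=?); scc=(scc[0]=0,scc[1]=?,scc[2]=1,scc[3]=?,scc[4]=3,scc[5]=2,scc[6]=1,scc[7]=?)
step 6: low=(low[0]=0,low[1]=1,low[2]=4,low[3]=?,low[4]=2,low[5]=3,low[6]=4,low[7]=?); scc=(scc[0]=0,scc[1]=4,scc[2]=1,scc[3]=?,scc[4]=3,scc[5]=2,scc[6]=1,scc[7]=?)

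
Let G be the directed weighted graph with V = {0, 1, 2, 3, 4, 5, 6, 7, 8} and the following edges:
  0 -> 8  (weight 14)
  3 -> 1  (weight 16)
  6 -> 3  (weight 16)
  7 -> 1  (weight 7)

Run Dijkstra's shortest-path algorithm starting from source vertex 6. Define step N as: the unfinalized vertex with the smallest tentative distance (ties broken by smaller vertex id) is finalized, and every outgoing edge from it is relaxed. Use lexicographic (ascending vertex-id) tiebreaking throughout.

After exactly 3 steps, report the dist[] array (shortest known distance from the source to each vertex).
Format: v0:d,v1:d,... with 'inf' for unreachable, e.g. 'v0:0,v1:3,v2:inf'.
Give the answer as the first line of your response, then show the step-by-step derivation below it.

v0:inf,v1:32,v2:inf,v3:16,v4:inf,v5:inf,v6:0,v7:inf,v8:inf

step 1: dist = v0:inf,v1:inf,v2:inf,v3:16,v4:inf,v5:inf,v6:0,v7:inf,v8:inf
step 2: dist = v0:inf,v1:32,v2:inf,v3:16,v4:inf,v5:inf,v6:0,v7:inf,v8:inf
step 3: dist = v0:inf,v1:32,v2:inf,v3:16,v4:inf,v5:inf,v6:0,v7:inf,v8:inf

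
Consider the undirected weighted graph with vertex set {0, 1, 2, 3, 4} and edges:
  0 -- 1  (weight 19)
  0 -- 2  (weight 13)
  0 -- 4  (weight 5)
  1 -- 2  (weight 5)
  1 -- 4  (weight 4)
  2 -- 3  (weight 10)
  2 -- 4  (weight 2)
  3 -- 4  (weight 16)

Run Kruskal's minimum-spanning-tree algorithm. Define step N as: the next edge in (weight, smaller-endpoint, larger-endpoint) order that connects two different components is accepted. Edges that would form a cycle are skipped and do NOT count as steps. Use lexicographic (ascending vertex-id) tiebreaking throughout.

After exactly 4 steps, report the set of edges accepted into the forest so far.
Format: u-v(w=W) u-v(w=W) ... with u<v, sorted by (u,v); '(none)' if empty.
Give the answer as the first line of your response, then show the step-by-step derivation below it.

0-4(w=5) 1-4(w=4) 2-3(w=10) 2-4(w=2)

step 1: add edge 2-4 (w=2); MST = {2-4(w=2)}
step 2: add edge 1-4 (w=4); MST = {1-4(w=4) 2-4(w=2)}
step 3: add edge 0-4 (w=5); MST = {0-4(w=5) 1-4(w=4) 2-4(w=2)}
step 4: add edge 2-3 (w=10); MST = {0-4(w=5) 1-4(w=4) 2-3(w=10) 2-4(w=2)}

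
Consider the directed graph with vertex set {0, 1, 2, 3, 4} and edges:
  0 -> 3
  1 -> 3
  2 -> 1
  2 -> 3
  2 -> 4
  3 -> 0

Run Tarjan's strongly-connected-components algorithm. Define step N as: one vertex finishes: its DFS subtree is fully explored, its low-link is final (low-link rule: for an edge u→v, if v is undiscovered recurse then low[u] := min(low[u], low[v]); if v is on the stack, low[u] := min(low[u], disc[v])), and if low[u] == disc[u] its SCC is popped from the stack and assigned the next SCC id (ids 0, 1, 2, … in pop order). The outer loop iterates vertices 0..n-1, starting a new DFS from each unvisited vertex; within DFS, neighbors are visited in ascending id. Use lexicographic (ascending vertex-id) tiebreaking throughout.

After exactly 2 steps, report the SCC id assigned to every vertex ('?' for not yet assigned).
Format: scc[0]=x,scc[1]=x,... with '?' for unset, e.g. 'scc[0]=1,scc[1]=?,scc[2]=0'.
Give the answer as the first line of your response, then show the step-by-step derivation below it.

scc[0]=0,scc[1]=?,scc[2]=?,scc[3]=0,scc[4]=?

step 1: low=(low[0]=0,low[1]=?,low[2]=?,low[3]=0,low[4]=?); scc=(scc[0]=?,scc[1]=?,scc[2]=?,scc[3]=?,scc[4]=?)
step 2: low=(low[0]=0,low[1]=?,low[2]=?,low[3]=0,low[4]=?); scc=(scc[0]=0,scc[1]=?,scc[2]=?,scc[3]=0,scc[4]=?)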